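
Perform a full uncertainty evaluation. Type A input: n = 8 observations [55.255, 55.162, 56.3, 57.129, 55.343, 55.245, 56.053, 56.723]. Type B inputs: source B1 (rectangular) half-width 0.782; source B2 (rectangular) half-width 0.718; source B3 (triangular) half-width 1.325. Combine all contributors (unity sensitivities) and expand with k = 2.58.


mean = (55.255 + 55.162 + 56.3 + 57.129 + 55.343 + 55.245 + 56.053 + 56.723) / 8 = 55.90125
s = sqrt(sum((x - mean)^2)/(n-1)) = 0.76261856
u_A = s / sqrt(n) = 0.76261856 / sqrt(8) = 0.26962638
u_B1 = 0.782 / sqrt(3) = 0.45148791
u_B2 = 0.718 / sqrt(3) = 0.41453749
u_B3 = 1.325 / sqrt(6) = 0.54092898
uc = sqrt(0.26962638^2 + 0.45148791^2 + 0.41453749^2 + 0.54092898^2) = 0.86080498
U = k * uc = 2.58 * 0.86080498
U = 2.2209

2.2209


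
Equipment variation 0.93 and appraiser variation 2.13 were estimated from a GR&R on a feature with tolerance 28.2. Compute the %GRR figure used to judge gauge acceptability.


GRR = sqrt(EV^2 + AV^2) = sqrt(0.93^2 + 2.13^2) = 2.3241773
%GRR = GRR / tol * 100 = 2.3241773 / 28.2 * 100
%GRR = 8.2418

8.2418


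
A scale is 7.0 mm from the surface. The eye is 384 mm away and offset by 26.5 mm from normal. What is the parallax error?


error = h * offset / d
= 7.0 * 26.5 / 384
= 0.4831

0.4831


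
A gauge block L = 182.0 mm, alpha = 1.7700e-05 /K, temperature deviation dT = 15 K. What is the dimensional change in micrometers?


dL = L * alpha * dT
= 182.0 * 1.7700e-05 * 15
= 0.0483210 mm
dL_um = 0.0483210 * 1000 = 48.3210 um

48.3210


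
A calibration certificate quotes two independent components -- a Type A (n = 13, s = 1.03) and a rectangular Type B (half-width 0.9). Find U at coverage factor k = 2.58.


u_A = s / sqrt(n) = 1.03 / sqrt(13) = 0.2856706
u_B = half_width / sqrt(3) = 0.9 / sqrt(3) = 0.51961524
uc = sqrt(u_A^2 + u_B^2) = sqrt(0.2856706^2 + 0.51961524^2) = 0.59296517
U = k * uc = 2.58 * 0.59296517
U = 1.5299

1.5299


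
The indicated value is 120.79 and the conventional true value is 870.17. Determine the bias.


Systematic error = measured - true
= 120.79 - 870.17
= -749.3800

-749.3800


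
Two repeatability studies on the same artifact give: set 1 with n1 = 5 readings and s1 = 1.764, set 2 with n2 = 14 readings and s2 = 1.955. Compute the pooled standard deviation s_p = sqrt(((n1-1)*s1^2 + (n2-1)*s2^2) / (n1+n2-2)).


s_p = sqrt(((n1-1)*s1^2 + (n2-1)*s2^2) / (n1+n2-2))
numerator = (5-1)*1.764^2 + (14-1)*1.955^2 = 12.446784 + 49.686325 = 62.133109
denominator = 5 + 14 - 2 = 17
s_p^2 = 62.133109 / 17 = 3.6548888
s_p = sqrt(3.6548888) = 1.9118

1.9118


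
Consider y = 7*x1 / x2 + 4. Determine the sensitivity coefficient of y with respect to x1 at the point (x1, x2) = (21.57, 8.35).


y = 7*x1 / x2 + 4
dy/dx1 = 7/x2
Evaluate at x2 = 8.35: c1 = 7 / 8.35
c1 = 0.8383

0.8383


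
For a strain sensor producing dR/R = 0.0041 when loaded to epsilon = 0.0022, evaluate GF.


GF = (dR/R) / epsilon
= 0.0041 / 0.0022
= 1.8636

1.8636


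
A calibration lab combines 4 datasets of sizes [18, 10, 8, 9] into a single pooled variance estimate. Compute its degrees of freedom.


nu = sum_i (n_i - 1)
nu = ((18 - 1) + (10 - 1) + (8 - 1) + (9 - 1))
nu = 17 + 9 + 7 + 8
nu = 41

41


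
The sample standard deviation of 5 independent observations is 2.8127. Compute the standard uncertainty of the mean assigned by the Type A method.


u_A = s / sqrt(n)
u_A = 2.8127 / sqrt(5)
u_A = 2.8127 / 2.236068
u_A = 1.2579

1.2579


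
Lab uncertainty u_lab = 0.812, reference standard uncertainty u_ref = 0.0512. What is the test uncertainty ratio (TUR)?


TUR = u_lab / u_ref
= 0.812 / 0.0512
= 15.8594

15.8594


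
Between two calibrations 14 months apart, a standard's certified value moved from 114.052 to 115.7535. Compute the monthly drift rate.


rate = (v2 - v1) / months
= (115.7535 - 114.052) / 14
= 1.7015 / 14
= 0.1215

0.1215


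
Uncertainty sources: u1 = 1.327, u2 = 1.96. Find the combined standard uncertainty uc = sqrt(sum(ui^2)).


uc = sqrt(1.327^2 + 1.96^2)
uc = sqrt(5.602529)
uc = 2.3670

2.3670


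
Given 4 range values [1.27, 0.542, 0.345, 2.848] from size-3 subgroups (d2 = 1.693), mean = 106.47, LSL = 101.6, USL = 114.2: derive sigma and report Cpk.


R_bar = (1.27 + 0.542 + 0.345 + 2.848) / 4 = 1.25125
sigma = R_bar / d2 = 1.25125 / 1.693 = 0.73907265
Cp = (USL - LSL)/(6*sigma) = (114.2 - 101.6)/(6*0.73907265) = 2.8414
Cpu = (114.2 - 106.47)/(3*0.73907265) = 3.4864
Cpl = (106.47 - 101.6)/(3*0.73907265) = 2.1964
Cpk = min(Cpu, Cpl) = 2.1964

2.1964


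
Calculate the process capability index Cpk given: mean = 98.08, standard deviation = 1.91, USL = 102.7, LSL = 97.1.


Cpu = (USL - mean) / (3*sigma) = (102.7 - 98.08) / (3*1.91) = 0.8063
Cpl = (mean - LSL) / (3*sigma) = (98.08 - 97.1) / (3*1.91) = 0.1710
Cpk = min(Cpu, Cpl) = 0.1710

0.1710


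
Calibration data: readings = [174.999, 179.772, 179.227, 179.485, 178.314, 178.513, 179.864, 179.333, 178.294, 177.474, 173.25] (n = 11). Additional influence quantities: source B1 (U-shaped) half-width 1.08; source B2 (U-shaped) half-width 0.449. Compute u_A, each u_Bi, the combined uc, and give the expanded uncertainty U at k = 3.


mean = (174.999 + 179.772 + 179.227 + 179.485 + 178.314 + 178.513 + 179.864 + 179.333 + 178.294 + 177.474 + 173.25) / 11 = 178.0477273
s = sqrt(sum((x - mean)^2)/(n-1)) = 2.1064293
u_A = s / sqrt(n) = 2.1064293 / sqrt(11) = 0.63511233
u_B1 = 1.08 / sqrt(2) = 0.76367532
u_B2 = 0.449 / sqrt(2) = 0.31749094
uc = sqrt(0.63511233^2 + 0.76367532^2 + 0.31749094^2) = 1.0427695
U = k * uc = 3 * 1.0427695
U = 3.1283

3.1283


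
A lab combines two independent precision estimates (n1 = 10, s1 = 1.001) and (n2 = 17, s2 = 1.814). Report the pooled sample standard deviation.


s_p = sqrt(((n1-1)*s1^2 + (n2-1)*s2^2) / (n1+n2-2))
numerator = (10-1)*1.001^2 + (17-1)*1.814^2 = 9.018009 + 52.649536 = 61.667545
denominator = 10 + 17 - 2 = 25
s_p^2 = 61.667545 / 25 = 2.4667018
s_p = sqrt(2.4667018) = 1.5706

1.5706


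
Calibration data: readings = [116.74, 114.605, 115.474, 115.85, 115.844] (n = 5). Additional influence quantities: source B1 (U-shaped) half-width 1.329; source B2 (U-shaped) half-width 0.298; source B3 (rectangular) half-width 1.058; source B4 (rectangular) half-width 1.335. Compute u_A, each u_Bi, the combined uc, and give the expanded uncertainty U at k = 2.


mean = (116.74 + 114.605 + 115.474 + 115.85 + 115.844) / 5 = 115.7026
s = sqrt(sum((x - mean)^2)/(n-1)) = 0.77053605
u_A = s / sqrt(n) = 0.77053605 / sqrt(5) = 0.3445942
u_B1 = 1.329 / sqrt(2) = 0.93974491
u_B2 = 0.298 / sqrt(2) = 0.21071782
u_B3 = 1.058 / sqrt(3) = 0.61083658
u_B4 = 1.335 / sqrt(3) = 0.77076261
uc = sqrt(0.3445942^2 + 0.93974491^2 + 0.21071782^2 + 0.61083658^2 + 0.77076261^2) = 1.4189658
U = k * uc = 2 * 1.4189658
U = 2.8379

2.8379


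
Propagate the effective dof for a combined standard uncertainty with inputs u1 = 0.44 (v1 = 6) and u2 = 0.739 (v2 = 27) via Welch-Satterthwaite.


uc = sqrt(u1^2 + u2^2) = sqrt(0.44^2 + 0.739^2) = 0.86007035
v_eff = uc^4 / (u1^4/v1 + u2^4/v2)
= 0.86007035^4 / (0.44^4/6 + 0.739^4/27)
= 0.54718717 / 0.017293054
v_eff = 31.6420

31.6420


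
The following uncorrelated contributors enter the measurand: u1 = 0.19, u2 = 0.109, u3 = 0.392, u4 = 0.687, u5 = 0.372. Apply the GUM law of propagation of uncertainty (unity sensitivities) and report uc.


uc = sqrt(0.19^2 + 0.109^2 + 0.392^2 + 0.687^2 + 0.372^2)
uc = sqrt(0.811998)
uc = 0.9011

0.9011


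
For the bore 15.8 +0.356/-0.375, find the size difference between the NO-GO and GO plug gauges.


GO = nominal - lower_tol (smallest hole = maximum material condition)
GO = 15.8 - 0.375 = 15.425
NO-GO = nominal + upper_tol (largest hole = least material condition)
NO-GO = 15.8 + 0.356 = 16.156
spread = NO-GO - GO = 16.156 - 15.425 = 0.7310

0.7310


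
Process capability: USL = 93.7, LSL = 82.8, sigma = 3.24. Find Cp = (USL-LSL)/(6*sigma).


Cp = (USL - LSL) / (6 * sigma)
= (93.7 - 82.8) / (6 * 3.24)
= 10.9000 / 19.4400
= 0.5607

0.5607


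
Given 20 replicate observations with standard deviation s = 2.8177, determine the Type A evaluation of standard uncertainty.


u_A = s / sqrt(n)
u_A = 2.8177 / sqrt(20)
u_A = 2.8177 / 4.472136
u_A = 0.6301

0.6301


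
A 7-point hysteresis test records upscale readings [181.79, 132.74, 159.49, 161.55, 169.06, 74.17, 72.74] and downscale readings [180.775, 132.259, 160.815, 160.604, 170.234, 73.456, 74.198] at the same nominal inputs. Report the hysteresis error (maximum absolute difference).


|181.79 - 180.775| = 1.0150
|132.74 - 132.259| = 0.4810
|159.49 - 160.815| = 1.3250
|161.55 - 160.604| = 0.9460
|169.06 - 170.234| = 1.1740
|74.17 - 73.456| = 0.7140
|72.74 - 74.198| = 1.4580
hysteresis = max(diffs) = 1.4580

1.4580


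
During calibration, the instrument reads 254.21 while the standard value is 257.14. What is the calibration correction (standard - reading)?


Correction = standard - reading
= 257.14 - 254.21
= 2.9300

2.9300


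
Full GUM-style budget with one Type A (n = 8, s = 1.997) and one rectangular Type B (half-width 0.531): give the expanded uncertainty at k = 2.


u_A = s / sqrt(n) = 1.997 / sqrt(8) = 0.70604612
u_B = half_width / sqrt(3) = 0.531 / sqrt(3) = 0.30657299
uc = sqrt(u_A^2 + u_B^2) = sqrt(0.70604612^2 + 0.30657299^2) = 0.7697325
U = k * uc = 2 * 0.7697325
U = 1.5395

1.5395


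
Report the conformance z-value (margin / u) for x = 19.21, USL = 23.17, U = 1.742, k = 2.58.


u = U / k = 1.742 / 2.58 = 0.6751938
margin = |USL - x| = |23.17 - 19.21| = 3.96
z = margin / u = 3.96 / 0.6751938
z = 5.8650

5.8650


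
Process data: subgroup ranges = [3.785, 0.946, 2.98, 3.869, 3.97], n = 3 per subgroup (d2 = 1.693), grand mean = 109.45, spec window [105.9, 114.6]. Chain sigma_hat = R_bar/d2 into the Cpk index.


R_bar = (3.785 + 0.946 + 2.98 + 3.869 + 3.97) / 5 = 3.11
sigma = R_bar / d2 = 3.11 / 1.693 = 1.8369758
Cp = (USL - LSL)/(6*sigma) = (114.6 - 105.9)/(6*1.8369758) = 0.7893
Cpu = (114.6 - 109.45)/(3*1.8369758) = 0.9345
Cpl = (109.45 - 105.9)/(3*1.8369758) = 0.6442
Cpk = min(Cpu, Cpl) = 0.6442

0.6442


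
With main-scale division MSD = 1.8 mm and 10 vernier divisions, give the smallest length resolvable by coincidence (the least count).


LC = MSD / n_div
= 1.8 / 10
= 0.1800

0.1800


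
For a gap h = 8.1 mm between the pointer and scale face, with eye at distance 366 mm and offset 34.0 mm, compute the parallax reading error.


error = h * offset / d
= 8.1 * 34.0 / 366
= 0.7525

0.7525


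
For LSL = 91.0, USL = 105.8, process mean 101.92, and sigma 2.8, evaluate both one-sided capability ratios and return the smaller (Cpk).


Cpu = (USL - mean) / (3*sigma) = (105.8 - 101.92) / (3*2.8) = 0.4619
Cpl = (mean - LSL) / (3*sigma) = (101.92 - 91.0) / (3*2.8) = 1.3000
Cpk = min(Cpu, Cpl) = 0.4619

0.4619


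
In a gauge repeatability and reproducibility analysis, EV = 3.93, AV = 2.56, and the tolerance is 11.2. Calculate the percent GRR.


GRR = sqrt(EV^2 + AV^2) = sqrt(3.93^2 + 2.56^2) = 4.6902559
%GRR = GRR / tol * 100 = 4.6902559 / 11.2 * 100
%GRR = 41.8773

41.8773


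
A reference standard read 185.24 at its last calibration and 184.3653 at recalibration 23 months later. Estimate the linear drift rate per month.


rate = (v2 - v1) / months
= (184.3653 - 185.24) / 23
= -0.8747 / 23
= -0.0380

-0.0380


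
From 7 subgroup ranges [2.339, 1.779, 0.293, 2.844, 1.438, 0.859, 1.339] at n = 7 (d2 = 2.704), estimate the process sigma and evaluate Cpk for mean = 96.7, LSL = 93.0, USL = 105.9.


R_bar = (2.339 + 1.779 + 0.293 + 2.844 + 1.438 + 0.859 + 1.339) / 7 = 1.5558571
sigma = R_bar / d2 = 1.5558571 / 2.704 = 0.57539094
Cp = (USL - LSL)/(6*sigma) = (105.9 - 93.0)/(6*0.57539094) = 3.7366
Cpu = (105.9 - 96.7)/(3*0.57539094) = 5.3297
Cpl = (96.7 - 93.0)/(3*0.57539094) = 2.1435
Cpk = min(Cpu, Cpl) = 2.1435

2.1435


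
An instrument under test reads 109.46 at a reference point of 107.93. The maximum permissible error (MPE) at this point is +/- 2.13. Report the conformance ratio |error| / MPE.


e = indication - reference = 109.46 - 107.93 = 1.5300
|e| = 1.5300
ratio = |e| / MPE = 1.5300 / 2.13
ratio = 0.7183

0.7183


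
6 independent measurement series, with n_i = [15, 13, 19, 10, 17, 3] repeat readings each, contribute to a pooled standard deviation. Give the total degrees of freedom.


nu = sum_i (n_i - 1)
nu = ((15 - 1) + (13 - 1) + (19 - 1) + (10 - 1) + (17 - 1) + (3 - 1))
nu = 14 + 12 + 18 + 9 + 16 + 2
nu = 71

71


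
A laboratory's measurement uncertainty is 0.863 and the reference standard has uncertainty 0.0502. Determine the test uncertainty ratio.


TUR = u_lab / u_ref
= 0.863 / 0.0502
= 17.1912

17.1912


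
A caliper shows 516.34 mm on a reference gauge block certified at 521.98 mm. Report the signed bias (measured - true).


Systematic error = measured - true
= 516.34 - 521.98
= -5.6400

-5.6400


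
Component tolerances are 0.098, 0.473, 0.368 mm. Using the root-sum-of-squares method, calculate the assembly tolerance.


RSS = sqrt(0.098^2 + 0.473^2 + 0.368^2)
= sqrt(0.368757)
= 0.6073

0.6073


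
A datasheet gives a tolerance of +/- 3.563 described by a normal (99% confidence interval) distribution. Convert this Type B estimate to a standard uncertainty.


u_B = half_width / 2.576
u_B = 3.563 / 2.576
u_B = 1.3832

1.3832


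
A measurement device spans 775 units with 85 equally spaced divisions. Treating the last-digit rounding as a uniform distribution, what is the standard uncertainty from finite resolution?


resolution = range / divisions
resolution = 775 / 85 = 9.1176471
u_res = resolution / (2*sqrt(3))
u_res = 9.1176471 / 3.4641016
u_res = 2.6320

2.6320


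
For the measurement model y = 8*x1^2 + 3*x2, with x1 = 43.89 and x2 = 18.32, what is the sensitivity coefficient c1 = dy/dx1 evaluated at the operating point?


y = 8*x1^2 + 3*x2
dy/dx1 = 2*8*x1
Evaluate at x1 = 43.89: c1 = 16 * 43.89
c1 = 702.2400

702.2400


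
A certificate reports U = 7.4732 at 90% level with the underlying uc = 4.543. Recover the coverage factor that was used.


k = U / uc
k = 7.4732 / 4.543
k = 1.645

1.645


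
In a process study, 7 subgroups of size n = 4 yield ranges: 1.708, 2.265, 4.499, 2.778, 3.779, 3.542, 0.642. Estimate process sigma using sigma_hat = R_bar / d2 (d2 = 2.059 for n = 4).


R_bar = (1.708 + 2.265 + 4.499 + 2.778 + 3.779 + 3.542 + 0.642) / 7
R_bar = 19.213 / 7 = 2.7447143
sigma_hat = R_bar / d2 = 2.7447143 / 2.059 = 1.3330

1.3330


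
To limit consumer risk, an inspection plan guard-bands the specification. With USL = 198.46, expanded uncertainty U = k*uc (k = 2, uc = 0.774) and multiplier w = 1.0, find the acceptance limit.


U = k * uc = 2 * 0.774 = 1.548
guard band g = w * U = 1.0 * 1.548 = 1.548
AL = USL - g = 198.46 - 1.548
AL = 196.9120

196.9120


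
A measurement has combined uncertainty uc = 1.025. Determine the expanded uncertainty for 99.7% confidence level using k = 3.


U = k * uc
U = 3 * 1.025
U = 3.0750

3.0750


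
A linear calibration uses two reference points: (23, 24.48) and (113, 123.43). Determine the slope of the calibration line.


slope = (y2 - y1) / (x2 - x1)
= (123.43 - 24.48) / (113 - 23)
= 98.9500 / 90
= 1.0994

1.0994


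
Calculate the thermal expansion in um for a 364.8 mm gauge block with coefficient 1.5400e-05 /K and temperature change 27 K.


dL = L * alpha * dT
= 364.8 * 1.5400e-05 * 27
= 0.1516838 mm
dL_um = 0.1516838 * 1000 = 151.6838 um

151.6838


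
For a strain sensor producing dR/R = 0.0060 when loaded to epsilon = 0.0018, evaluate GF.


GF = (dR/R) / epsilon
= 0.0060 / 0.0018
= 3.3333

3.3333


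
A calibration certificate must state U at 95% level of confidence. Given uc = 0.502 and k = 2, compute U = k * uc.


U = k * uc
U = 2 * 0.502
U = 1.0040

1.0040


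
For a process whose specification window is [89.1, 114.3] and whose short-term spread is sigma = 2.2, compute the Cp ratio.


Cp = (USL - LSL) / (6 * sigma)
= (114.3 - 89.1) / (6 * 2.2)
= 25.2000 / 13.2000
= 1.9091

1.9091


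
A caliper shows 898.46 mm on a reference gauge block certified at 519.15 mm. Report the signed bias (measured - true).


Systematic error = measured - true
= 898.46 - 519.15
= 379.3100

379.3100


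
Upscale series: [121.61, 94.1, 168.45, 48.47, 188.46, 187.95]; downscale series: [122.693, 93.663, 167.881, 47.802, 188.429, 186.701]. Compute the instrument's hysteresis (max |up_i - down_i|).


|121.61 - 122.693| = 1.0830
|94.1 - 93.663| = 0.4370
|168.45 - 167.881| = 0.5690
|48.47 - 47.802| = 0.6680
|188.46 - 188.429| = 0.0310
|187.95 - 186.701| = 1.2490
hysteresis = max(diffs) = 1.2490

1.2490


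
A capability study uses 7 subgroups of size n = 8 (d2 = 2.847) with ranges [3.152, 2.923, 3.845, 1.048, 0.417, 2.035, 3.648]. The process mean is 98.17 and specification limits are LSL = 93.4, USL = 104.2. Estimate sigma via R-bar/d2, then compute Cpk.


R_bar = (3.152 + 2.923 + 3.845 + 1.048 + 0.417 + 2.035 + 3.648) / 7 = 2.4382857
sigma = R_bar / d2 = 2.4382857 / 2.847 = 0.85644036
Cp = (USL - LSL)/(6*sigma) = (104.2 - 93.4)/(6*0.85644036) = 2.1017
Cpu = (104.2 - 98.17)/(3*0.85644036) = 2.3469
Cpl = (98.17 - 93.4)/(3*0.85644036) = 1.8565
Cpk = min(Cpu, Cpl) = 1.8565

1.8565


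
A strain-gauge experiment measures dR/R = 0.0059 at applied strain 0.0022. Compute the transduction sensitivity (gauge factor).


GF = (dR/R) / epsilon
= 0.0059 / 0.0022
= 2.6818

2.6818


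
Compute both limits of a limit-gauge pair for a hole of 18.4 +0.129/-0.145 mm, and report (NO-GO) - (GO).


GO = nominal - lower_tol (smallest hole = maximum material condition)
GO = 18.4 - 0.145 = 18.255
NO-GO = nominal + upper_tol (largest hole = least material condition)
NO-GO = 18.4 + 0.129 = 18.529
spread = NO-GO - GO = 18.529 - 18.255 = 0.2740

0.2740


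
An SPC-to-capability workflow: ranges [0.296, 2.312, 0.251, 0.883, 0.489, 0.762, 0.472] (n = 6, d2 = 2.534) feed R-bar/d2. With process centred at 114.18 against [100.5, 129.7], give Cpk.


R_bar = (0.296 + 2.312 + 0.251 + 0.883 + 0.489 + 0.762 + 0.472) / 7 = 0.78071429
sigma = R_bar / d2 = 0.78071429 / 2.534 = 0.30809562
Cp = (USL - LSL)/(6*sigma) = (129.7 - 100.5)/(6*0.30809562) = 15.7960
Cpu = (129.7 - 114.18)/(3*0.30809562) = 16.7913
Cpl = (114.18 - 100.5)/(3*0.30809562) = 14.8006
Cpk = min(Cpu, Cpl) = 14.8006

14.8006


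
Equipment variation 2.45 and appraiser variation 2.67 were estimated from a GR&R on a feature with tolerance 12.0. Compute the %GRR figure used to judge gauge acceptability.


GRR = sqrt(EV^2 + AV^2) = sqrt(2.45^2 + 2.67^2) = 3.6237274
%GRR = GRR / tol * 100 = 3.6237274 / 12.0 * 100
%GRR = 30.1977

30.1977


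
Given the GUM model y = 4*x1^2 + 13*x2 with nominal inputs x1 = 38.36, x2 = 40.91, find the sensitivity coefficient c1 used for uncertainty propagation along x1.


y = 4*x1^2 + 13*x2
dy/dx1 = 2*4*x1
Evaluate at x1 = 38.36: c1 = 8 * 38.36
c1 = 306.8800

306.8800


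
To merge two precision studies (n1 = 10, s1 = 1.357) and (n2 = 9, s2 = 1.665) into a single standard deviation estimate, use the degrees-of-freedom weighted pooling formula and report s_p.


s_p = sqrt(((n1-1)*s1^2 + (n2-1)*s2^2) / (n1+n2-2))
numerator = (10-1)*1.357^2 + (9-1)*1.665^2 = 16.573041 + 22.1778 = 38.750841
denominator = 10 + 9 - 2 = 17
s_p^2 = 38.750841 / 17 = 2.2794612
s_p = sqrt(2.2794612) = 1.5098

1.5098


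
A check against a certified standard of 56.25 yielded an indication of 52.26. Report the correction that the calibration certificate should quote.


Correction = standard - reading
= 56.25 - 52.26
= 3.9900

3.9900


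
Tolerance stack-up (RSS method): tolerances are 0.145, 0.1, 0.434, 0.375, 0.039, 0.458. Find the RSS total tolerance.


RSS = sqrt(0.145^2 + 0.1^2 + 0.434^2 + 0.375^2 + 0.039^2 + 0.458^2)
= sqrt(0.571291)
= 0.7558

0.7558


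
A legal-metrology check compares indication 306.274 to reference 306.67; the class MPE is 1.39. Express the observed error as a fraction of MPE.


e = indication - reference = 306.274 - 306.67 = -0.3960
|e| = 0.3960
ratio = |e| / MPE = 0.3960 / 1.39
ratio = 0.2849

0.2849


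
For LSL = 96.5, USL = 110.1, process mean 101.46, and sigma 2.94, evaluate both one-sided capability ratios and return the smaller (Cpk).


Cpu = (USL - mean) / (3*sigma) = (110.1 - 101.46) / (3*2.94) = 0.9796
Cpl = (mean - LSL) / (3*sigma) = (101.46 - 96.5) / (3*2.94) = 0.5624
Cpk = min(Cpu, Cpl) = 0.5624

0.5624


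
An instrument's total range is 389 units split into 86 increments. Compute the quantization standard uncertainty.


resolution = range / divisions
resolution = 389 / 86 = 4.5232558
u_res = resolution / (2*sqrt(3))
u_res = 4.5232558 / 3.4641016
u_res = 1.3058

1.3058


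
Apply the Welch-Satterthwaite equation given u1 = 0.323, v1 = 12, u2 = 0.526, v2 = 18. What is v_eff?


uc = sqrt(u1^2 + u2^2) = sqrt(0.323^2 + 0.526^2) = 0.61725602
v_eff = uc^4 / (u1^4/v1 + u2^4/v2)
= 0.61725602^4 / (0.323^4/12 + 0.526^4/18)
= 0.14516481 / 0.0051598011
v_eff = 28.1338

28.1338


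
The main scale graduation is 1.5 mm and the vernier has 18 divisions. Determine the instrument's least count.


LC = MSD / n_div
= 1.5 / 18
= 0.0833

0.0833


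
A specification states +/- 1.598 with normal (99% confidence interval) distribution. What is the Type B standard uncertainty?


u_B = half_width / 2.576
u_B = 1.598 / 2.576
u_B = 0.6203

0.6203


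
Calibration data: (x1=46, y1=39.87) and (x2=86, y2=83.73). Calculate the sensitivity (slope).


slope = (y2 - y1) / (x2 - x1)
= (83.73 - 39.87) / (86 - 46)
= 43.8600 / 40
= 1.0965

1.0965


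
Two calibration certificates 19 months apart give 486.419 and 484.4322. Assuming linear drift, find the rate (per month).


rate = (v2 - v1) / months
= (484.4322 - 486.419) / 19
= -1.9868 / 19
= -0.1046

-0.1046


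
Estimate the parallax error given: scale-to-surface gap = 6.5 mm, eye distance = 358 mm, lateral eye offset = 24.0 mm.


error = h * offset / d
= 6.5 * 24.0 / 358
= 0.4358

0.4358


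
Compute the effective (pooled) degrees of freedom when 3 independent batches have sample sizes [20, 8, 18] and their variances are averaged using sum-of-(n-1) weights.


nu = sum_i (n_i - 1)
nu = ((20 - 1) + (8 - 1) + (18 - 1))
nu = 19 + 7 + 17
nu = 43

43


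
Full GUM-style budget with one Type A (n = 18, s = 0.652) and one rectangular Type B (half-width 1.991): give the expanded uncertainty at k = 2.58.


u_A = s / sqrt(n) = 0.652 / sqrt(18) = 0.15367787
u_B = half_width / sqrt(3) = 1.991 / sqrt(3) = 1.1495044
uc = sqrt(u_A^2 + u_B^2) = sqrt(0.15367787^2 + 1.1495044^2) = 1.1597315
U = k * uc = 2.58 * 1.1597315
U = 2.9921

2.9921


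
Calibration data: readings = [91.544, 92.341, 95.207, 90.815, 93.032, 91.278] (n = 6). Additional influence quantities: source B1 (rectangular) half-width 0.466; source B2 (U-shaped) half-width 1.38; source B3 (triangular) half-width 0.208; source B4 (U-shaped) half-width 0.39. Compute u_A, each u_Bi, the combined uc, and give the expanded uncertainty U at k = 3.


mean = (91.544 + 92.341 + 95.207 + 90.815 + 93.032 + 91.278) / 6 = 92.3695
s = sqrt(sum((x - mean)^2)/(n-1)) = 1.5987756
u_A = s / sqrt(n) = 1.5987756 / sqrt(6) = 0.65269741
u_B1 = 0.466 / sqrt(3) = 0.26904523
u_B2 = 1.38 / sqrt(2) = 0.97580736
u_B3 = 0.208 / sqrt(6) = 0.084915644
u_B4 = 0.39 / sqrt(2) = 0.27577164
uc = sqrt(0.65269741^2 + 0.26904523^2 + 0.97580736^2 + 0.084915644^2 + 0.27577164^2) = 1.238491
U = k * uc = 3 * 1.238491
U = 3.7155

3.7155


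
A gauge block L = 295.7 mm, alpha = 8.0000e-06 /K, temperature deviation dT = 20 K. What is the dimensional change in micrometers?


dL = L * alpha * dT
= 295.7 * 8.0000e-06 * 20
= 0.0473120 mm
dL_um = 0.0473120 * 1000 = 47.3120 um

47.3120


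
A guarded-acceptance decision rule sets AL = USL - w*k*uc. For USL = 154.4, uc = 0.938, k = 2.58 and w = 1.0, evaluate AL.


U = k * uc = 2.58 * 0.938 = 2.42004
guard band g = w * U = 1.0 * 2.42004 = 2.42004
AL = USL - g = 154.4 - 2.42004
AL = 151.9800

151.9800


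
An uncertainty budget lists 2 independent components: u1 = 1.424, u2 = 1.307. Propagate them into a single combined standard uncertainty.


uc = sqrt(1.424^2 + 1.307^2)
uc = sqrt(3.736025)
uc = 1.9329

1.9329


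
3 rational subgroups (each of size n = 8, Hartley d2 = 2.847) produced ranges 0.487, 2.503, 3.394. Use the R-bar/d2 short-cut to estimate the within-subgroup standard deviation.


R_bar = (0.487 + 2.503 + 3.394) / 3
R_bar = 6.384 / 3 = 2.128
sigma_hat = R_bar / d2 = 2.128 / 2.847 = 0.7475

0.7475


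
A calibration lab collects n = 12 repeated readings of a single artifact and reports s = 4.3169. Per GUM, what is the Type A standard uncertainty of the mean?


u_A = s / sqrt(n)
u_A = 4.3169 / sqrt(12)
u_A = 4.3169 / 3.4641016
u_A = 1.2462

1.2462


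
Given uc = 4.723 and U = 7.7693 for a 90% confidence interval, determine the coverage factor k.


k = U / uc
k = 7.7693 / 4.723
k = 1.645

1.645


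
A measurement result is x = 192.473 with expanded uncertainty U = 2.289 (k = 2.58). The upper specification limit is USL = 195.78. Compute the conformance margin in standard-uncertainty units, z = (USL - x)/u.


u = U / k = 2.289 / 2.58 = 0.8872093
margin = |USL - x| = |195.78 - 192.473| = 3.307
z = margin / u = 3.307 / 0.8872093
z = 3.7274

3.7274


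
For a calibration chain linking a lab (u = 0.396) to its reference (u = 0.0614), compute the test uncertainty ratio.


TUR = u_lab / u_ref
= 0.396 / 0.0614
= 6.4495

6.4495


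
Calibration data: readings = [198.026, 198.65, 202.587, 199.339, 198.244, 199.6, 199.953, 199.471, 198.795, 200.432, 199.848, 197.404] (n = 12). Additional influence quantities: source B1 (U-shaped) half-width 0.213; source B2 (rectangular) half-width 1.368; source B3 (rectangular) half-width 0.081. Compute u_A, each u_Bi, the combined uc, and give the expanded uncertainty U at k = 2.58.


mean = (198.026 + 198.65 + 202.587 + 199.339 + 198.244 + 199.6 + 199.953 + 199.471 + 198.795 + 200.432 + 199.848 + 197.404) / 12 = 199.3624167
s = sqrt(sum((x - mean)^2)/(n-1)) = 1.3449255
u_A = s / sqrt(n) = 1.3449255 / sqrt(12) = 0.38824655
u_B1 = 0.213 / sqrt(2) = 0.15061374
u_B2 = 1.368 / sqrt(3) = 0.78981517
u_B3 = 0.081 / sqrt(3) = 0.046765372
uc = sqrt(0.38824655^2 + 0.15061374^2 + 0.78981517^2 + 0.046765372^2) = 0.89410004
U = k * uc = 2.58 * 0.89410004
U = 2.3068

2.3068


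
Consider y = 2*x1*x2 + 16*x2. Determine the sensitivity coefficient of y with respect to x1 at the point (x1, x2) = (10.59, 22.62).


y = 2*x1*x2 + 16*x2
dy/dx1 = 2*x2
Evaluate at x2 = 22.62: c1 = 2 * 22.62
c1 = 45.2400

45.2400


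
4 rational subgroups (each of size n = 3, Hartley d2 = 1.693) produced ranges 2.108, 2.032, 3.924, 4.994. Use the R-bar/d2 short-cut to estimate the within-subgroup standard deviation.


R_bar = (2.108 + 2.032 + 3.924 + 4.994) / 4
R_bar = 13.058 / 4 = 3.2645
sigma_hat = R_bar / d2 = 3.2645 / 1.693 = 1.9282

1.9282


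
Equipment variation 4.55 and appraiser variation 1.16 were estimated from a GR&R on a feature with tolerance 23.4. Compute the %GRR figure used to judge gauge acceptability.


GRR = sqrt(EV^2 + AV^2) = sqrt(4.55^2 + 1.16^2) = 4.6955404
%GRR = GRR / tol * 100 = 4.6955404 / 23.4 * 100
%GRR = 20.0664

20.0664


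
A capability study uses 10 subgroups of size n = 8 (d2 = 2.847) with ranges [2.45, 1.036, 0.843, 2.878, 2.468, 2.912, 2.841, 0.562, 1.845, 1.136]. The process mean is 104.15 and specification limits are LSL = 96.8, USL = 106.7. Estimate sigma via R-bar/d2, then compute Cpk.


R_bar = (2.45 + 1.036 + 0.843 + 2.878 + 2.468 + 2.912 + 2.841 + 0.562 + 1.845 + 1.136) / 10 = 1.8971
sigma = R_bar / d2 = 1.8971 / 2.847 = 0.66635054
Cp = (USL - LSL)/(6*sigma) = (106.7 - 96.8)/(6*0.66635054) = 2.4762
Cpu = (106.7 - 104.15)/(3*0.66635054) = 1.2756
Cpl = (104.15 - 96.8)/(3*0.66635054) = 3.6767
Cpk = min(Cpu, Cpl) = 1.2756

1.2756


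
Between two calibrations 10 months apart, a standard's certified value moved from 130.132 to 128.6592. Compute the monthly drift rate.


rate = (v2 - v1) / months
= (128.6592 - 130.132) / 10
= -1.4728 / 10
= -0.1473

-0.1473


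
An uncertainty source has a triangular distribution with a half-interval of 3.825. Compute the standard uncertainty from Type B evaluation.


u_B = half_width / sqrt(6)
u_B = 3.825 / 2.4494897
u_B = 1.5615

1.5615


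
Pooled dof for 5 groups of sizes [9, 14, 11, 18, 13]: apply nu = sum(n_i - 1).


nu = sum_i (n_i - 1)
nu = ((9 - 1) + (14 - 1) + (11 - 1) + (18 - 1) + (13 - 1))
nu = 8 + 13 + 10 + 17 + 12
nu = 60

60


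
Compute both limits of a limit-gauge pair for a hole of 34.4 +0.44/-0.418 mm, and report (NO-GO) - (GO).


GO = nominal - lower_tol (smallest hole = maximum material condition)
GO = 34.4 - 0.418 = 33.982
NO-GO = nominal + upper_tol (largest hole = least material condition)
NO-GO = 34.4 + 0.44 = 34.84
spread = NO-GO - GO = 34.84 - 33.982 = 0.8580

0.8580


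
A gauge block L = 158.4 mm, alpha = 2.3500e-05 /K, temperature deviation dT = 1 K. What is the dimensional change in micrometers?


dL = L * alpha * dT
= 158.4 * 2.3500e-05 * 1
= 0.0037224 mm
dL_um = 0.0037224 * 1000 = 3.7224 um

3.7224


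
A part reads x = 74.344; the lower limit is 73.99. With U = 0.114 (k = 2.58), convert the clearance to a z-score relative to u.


u = U / k = 0.114 / 2.58 = 0.044186047
margin = |LSL - x| = |73.99 - 74.344| = 0.354
z = margin / u = 0.354 / 0.044186047
z = 8.0116

8.0116


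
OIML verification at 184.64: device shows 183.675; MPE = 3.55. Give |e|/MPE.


e = indication - reference = 183.675 - 184.64 = -0.9650
|e| = 0.9650
ratio = |e| / MPE = 0.9650 / 3.55
ratio = 0.2718

0.2718


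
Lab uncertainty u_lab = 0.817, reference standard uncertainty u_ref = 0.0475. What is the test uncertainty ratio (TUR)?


TUR = u_lab / u_ref
= 0.817 / 0.0475
= 17.2000

17.2000


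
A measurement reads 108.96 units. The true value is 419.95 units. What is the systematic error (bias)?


Systematic error = measured - true
= 108.96 - 419.95
= -310.9900

-310.9900


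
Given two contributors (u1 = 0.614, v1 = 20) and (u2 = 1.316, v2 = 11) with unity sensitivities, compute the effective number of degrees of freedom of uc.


uc = sqrt(u1^2 + u2^2) = sqrt(0.614^2 + 1.316^2) = 1.4521887
v_eff = uc^4 / (u1^4/v1 + u2^4/v2)
= 1.4521887^4 / (0.614^4/20 + 1.316^4/11)
= 4.4472568 / 0.27977223
v_eff = 15.8960

15.8960


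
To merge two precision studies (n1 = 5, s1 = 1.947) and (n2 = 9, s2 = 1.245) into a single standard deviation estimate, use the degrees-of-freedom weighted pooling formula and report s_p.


s_p = sqrt(((n1-1)*s1^2 + (n2-1)*s2^2) / (n1+n2-2))
numerator = (5-1)*1.947^2 + (9-1)*1.245^2 = 15.163236 + 12.4002 = 27.563436
denominator = 5 + 9 - 2 = 12
s_p^2 = 27.563436 / 12 = 2.296953
s_p = sqrt(2.296953) = 1.5156

1.5156


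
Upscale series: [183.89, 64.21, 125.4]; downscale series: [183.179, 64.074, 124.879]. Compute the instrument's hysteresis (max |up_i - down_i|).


|183.89 - 183.179| = 0.7110
|64.21 - 64.074| = 0.1360
|125.4 - 124.879| = 0.5210
hysteresis = max(diffs) = 0.7110

0.7110


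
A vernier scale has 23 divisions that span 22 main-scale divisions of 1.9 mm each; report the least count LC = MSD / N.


LC = MSD / n_div
= 1.9 / 23
= 0.0826

0.0826


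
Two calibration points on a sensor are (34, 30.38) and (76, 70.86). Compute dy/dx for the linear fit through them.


slope = (y2 - y1) / (x2 - x1)
= (70.86 - 30.38) / (76 - 34)
= 40.4800 / 42
= 0.9638

0.9638


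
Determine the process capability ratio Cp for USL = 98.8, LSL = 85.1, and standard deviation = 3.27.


Cp = (USL - LSL) / (6 * sigma)
= (98.8 - 85.1) / (6 * 3.27)
= 13.7000 / 19.6200
= 0.6983

0.6983


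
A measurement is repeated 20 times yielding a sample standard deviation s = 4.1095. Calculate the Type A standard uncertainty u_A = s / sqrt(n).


u_A = s / sqrt(n)
u_A = 4.1095 / sqrt(20)
u_A = 4.1095 / 4.472136
u_A = 0.9189

0.9189


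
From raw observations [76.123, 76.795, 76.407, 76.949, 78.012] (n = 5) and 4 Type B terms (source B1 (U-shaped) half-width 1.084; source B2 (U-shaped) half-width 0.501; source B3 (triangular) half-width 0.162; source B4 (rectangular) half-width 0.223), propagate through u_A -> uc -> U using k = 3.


mean = (76.123 + 76.795 + 76.407 + 76.949 + 78.012) / 5 = 76.8572
s = sqrt(sum((x - mean)^2)/(n-1)) = 0.72242453
u_A = s / sqrt(n) = 0.72242453 / sqrt(5) = 0.32307807
u_B1 = 1.084 / sqrt(2) = 0.76650375
u_B2 = 0.501 / sqrt(2) = 0.3542605
u_B3 = 0.162 / sqrt(6) = 0.066136223
u_B4 = 0.223 / sqrt(3) = 0.12874911
uc = sqrt(0.32307807^2 + 0.76650375^2 + 0.3542605^2 + 0.066136223^2 + 0.12874911^2) = 0.91561907
U = k * uc = 3 * 0.91561907
U = 2.7469

2.7469


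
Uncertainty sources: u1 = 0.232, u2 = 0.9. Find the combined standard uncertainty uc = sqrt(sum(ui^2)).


uc = sqrt(0.232^2 + 0.9^2)
uc = sqrt(0.863824)
uc = 0.9294

0.9294


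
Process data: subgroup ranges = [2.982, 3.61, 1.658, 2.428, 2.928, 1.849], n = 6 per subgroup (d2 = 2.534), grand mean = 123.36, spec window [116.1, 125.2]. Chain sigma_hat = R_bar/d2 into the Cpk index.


R_bar = (2.982 + 3.61 + 1.658 + 2.428 + 2.928 + 1.849) / 6 = 2.5758333
sigma = R_bar / d2 = 2.5758333 / 2.534 = 1.0165088
Cp = (USL - LSL)/(6*sigma) = (125.2 - 116.1)/(6*1.0165088) = 1.4920
Cpu = (125.2 - 123.36)/(3*1.0165088) = 0.6034
Cpl = (123.36 - 116.1)/(3*1.0165088) = 2.3807
Cpk = min(Cpu, Cpl) = 0.6034

0.6034


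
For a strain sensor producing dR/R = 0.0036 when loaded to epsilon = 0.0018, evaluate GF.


GF = (dR/R) / epsilon
= 0.0036 / 0.0018
= 2.0000

2.0000


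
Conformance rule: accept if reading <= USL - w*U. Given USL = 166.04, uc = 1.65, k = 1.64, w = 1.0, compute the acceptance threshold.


U = k * uc = 1.64 * 1.65 = 2.706
guard band g = w * U = 1.0 * 2.706 = 2.706
AL = USL - g = 166.04 - 2.706
AL = 163.3340

163.3340


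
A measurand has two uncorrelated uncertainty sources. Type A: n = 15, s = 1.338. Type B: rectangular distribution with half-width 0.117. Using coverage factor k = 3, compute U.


u_A = s / sqrt(n) = 1.338 / sqrt(15) = 0.34547011
u_B = half_width / sqrt(3) = 0.117 / sqrt(3) = 0.067549981
uc = sqrt(u_A^2 + u_B^2) = sqrt(0.34547011^2 + 0.067549981^2) = 0.35201221
U = k * uc = 3 * 0.35201221
U = 1.0560

1.0560


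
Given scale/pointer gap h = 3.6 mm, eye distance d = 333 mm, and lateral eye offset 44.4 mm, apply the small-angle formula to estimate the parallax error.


error = h * offset / d
= 3.6 * 44.4 / 333
= 0.4800

0.4800


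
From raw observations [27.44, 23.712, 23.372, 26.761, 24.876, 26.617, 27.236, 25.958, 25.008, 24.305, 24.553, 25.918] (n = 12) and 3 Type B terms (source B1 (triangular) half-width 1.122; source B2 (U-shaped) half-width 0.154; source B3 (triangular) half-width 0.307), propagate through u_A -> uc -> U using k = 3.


mean = (27.44 + 23.712 + 23.372 + 26.761 + 24.876 + 26.617 + 27.236 + 25.958 + 25.008 + 24.305 + 24.553 + 25.918) / 12 = 25.47966667
s = sqrt(sum((x - mean)^2)/(n-1)) = 1.3710061
u_A = s / sqrt(n) = 1.3710061 / sqrt(12) = 0.39577537
u_B1 = 1.122 / sqrt(6) = 0.45805458
u_B2 = 0.154 / sqrt(2) = 0.10889444
u_B3 = 0.307 / sqrt(6) = 0.12533223
uc = sqrt(0.39577537^2 + 0.45805458^2 + 0.10889444^2 + 0.12533223^2) = 0.62770878
U = k * uc = 3 * 0.62770878
U = 1.8831

1.8831


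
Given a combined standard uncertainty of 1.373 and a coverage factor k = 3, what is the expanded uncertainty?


U = k * uc
U = 3 * 1.373
U = 4.1190

4.1190


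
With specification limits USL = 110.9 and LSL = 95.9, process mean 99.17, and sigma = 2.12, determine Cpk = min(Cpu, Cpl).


Cpu = (USL - mean) / (3*sigma) = (110.9 - 99.17) / (3*2.12) = 1.8443
Cpl = (mean - LSL) / (3*sigma) = (99.17 - 95.9) / (3*2.12) = 0.5142
Cpk = min(Cpu, Cpl) = 0.5142

0.5142


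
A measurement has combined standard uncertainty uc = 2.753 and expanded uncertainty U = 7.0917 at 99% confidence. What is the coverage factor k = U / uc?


k = U / uc
k = 7.0917 / 2.753
k = 2.576

2.576


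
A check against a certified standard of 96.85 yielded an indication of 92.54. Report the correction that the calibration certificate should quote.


Correction = standard - reading
= 96.85 - 92.54
= 4.3100

4.3100


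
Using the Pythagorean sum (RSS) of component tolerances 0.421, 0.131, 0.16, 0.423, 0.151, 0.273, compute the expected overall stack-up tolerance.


RSS = sqrt(0.421^2 + 0.131^2 + 0.16^2 + 0.423^2 + 0.151^2 + 0.273^2)
= sqrt(0.496261)
= 0.7045

0.7045


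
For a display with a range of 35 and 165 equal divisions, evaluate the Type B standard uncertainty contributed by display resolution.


resolution = range / divisions
resolution = 35 / 165 = 0.21212121
u_res = resolution / (2*sqrt(3))
u_res = 0.21212121 / 3.4641016
u_res = 0.0612

0.0612


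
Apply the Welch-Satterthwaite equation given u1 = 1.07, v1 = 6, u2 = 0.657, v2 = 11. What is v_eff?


uc = sqrt(u1^2 + u2^2) = sqrt(1.07^2 + 0.657^2) = 1.255607
v_eff = uc^4 / (u1^4/v1 + u2^4/v2)
= 1.255607^4 / (1.07^4/6 + 0.657^4/11)
= 2.4855066 / 0.23540426
v_eff = 10.5585

10.5585


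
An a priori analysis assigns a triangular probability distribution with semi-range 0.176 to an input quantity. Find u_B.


u_B = half_width / sqrt(6)
u_B = 0.176 / 2.4494897
u_B = 0.0719

0.0719


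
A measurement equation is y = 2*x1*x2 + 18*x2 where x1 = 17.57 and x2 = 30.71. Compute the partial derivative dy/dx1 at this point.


y = 2*x1*x2 + 18*x2
dy/dx1 = 2*x2
Evaluate at x2 = 30.71: c1 = 2 * 30.71
c1 = 61.4200

61.4200


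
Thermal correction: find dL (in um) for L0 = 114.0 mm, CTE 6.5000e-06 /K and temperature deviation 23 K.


dL = L * alpha * dT
= 114.0 * 6.5000e-06 * 23
= 0.0170430 mm
dL_um = 0.0170430 * 1000 = 17.0430 um

17.0430


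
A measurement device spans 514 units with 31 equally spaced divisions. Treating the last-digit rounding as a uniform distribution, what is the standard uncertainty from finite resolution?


resolution = range / divisions
resolution = 514 / 31 = 16.580645
u_res = resolution / (2*sqrt(3))
u_res = 16.580645 / 3.4641016
u_res = 4.7864

4.7864


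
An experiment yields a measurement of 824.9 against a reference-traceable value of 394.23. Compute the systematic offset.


Systematic error = measured - true
= 824.9 - 394.23
= 430.6700

430.6700


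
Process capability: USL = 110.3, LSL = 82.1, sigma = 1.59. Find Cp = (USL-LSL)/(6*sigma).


Cp = (USL - LSL) / (6 * sigma)
= (110.3 - 82.1) / (6 * 1.59)
= 28.2000 / 9.5400
= 2.9560

2.9560


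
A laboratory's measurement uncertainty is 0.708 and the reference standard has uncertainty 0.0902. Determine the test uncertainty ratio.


TUR = u_lab / u_ref
= 0.708 / 0.0902
= 7.8492

7.8492


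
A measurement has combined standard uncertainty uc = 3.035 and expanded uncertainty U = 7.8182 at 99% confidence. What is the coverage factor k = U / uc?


k = U / uc
k = 7.8182 / 3.035
k = 2.576

2.576


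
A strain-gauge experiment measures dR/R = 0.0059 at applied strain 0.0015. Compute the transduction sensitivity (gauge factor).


GF = (dR/R) / epsilon
= 0.0059 / 0.0015
= 3.9333

3.9333


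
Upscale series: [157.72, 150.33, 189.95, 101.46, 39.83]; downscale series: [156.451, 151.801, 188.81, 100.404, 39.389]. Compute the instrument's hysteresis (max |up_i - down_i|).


|157.72 - 156.451| = 1.2690
|150.33 - 151.801| = 1.4710
|189.95 - 188.81| = 1.1400
|101.46 - 100.404| = 1.0560
|39.83 - 39.389| = 0.4410
hysteresis = max(diffs) = 1.4710

1.4710


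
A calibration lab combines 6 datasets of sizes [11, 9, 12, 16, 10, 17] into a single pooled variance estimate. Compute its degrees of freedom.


nu = sum_i (n_i - 1)
nu = ((11 - 1) + (9 - 1) + (12 - 1) + (16 - 1) + (10 - 1) + (17 - 1))
nu = 10 + 8 + 11 + 15 + 9 + 16
nu = 69

69


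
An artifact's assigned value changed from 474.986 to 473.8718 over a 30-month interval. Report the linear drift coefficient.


rate = (v2 - v1) / months
= (473.8718 - 474.986) / 30
= -1.1142 / 30
= -0.0371

-0.0371
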